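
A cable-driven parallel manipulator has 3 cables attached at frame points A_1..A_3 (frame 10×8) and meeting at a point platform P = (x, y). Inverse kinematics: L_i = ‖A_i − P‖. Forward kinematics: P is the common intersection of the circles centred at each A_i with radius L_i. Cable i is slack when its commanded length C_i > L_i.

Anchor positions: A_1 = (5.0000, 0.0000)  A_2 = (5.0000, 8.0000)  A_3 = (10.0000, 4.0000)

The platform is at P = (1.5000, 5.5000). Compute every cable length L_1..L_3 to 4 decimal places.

(6.5192, 4.3012, 8.6313)

cable 1: Δx=3.5000, Δy=-5.5000; L_1 = √(Δx²+Δy²) = 6.5192
cable 2: Δx=3.5000, Δy=2.5000; L_2 = √(Δx²+Δy²) = 4.3012
cable 3: Δx=8.5000, Δy=-1.5000; L_3 = √(Δx²+Δy²) = 8.6313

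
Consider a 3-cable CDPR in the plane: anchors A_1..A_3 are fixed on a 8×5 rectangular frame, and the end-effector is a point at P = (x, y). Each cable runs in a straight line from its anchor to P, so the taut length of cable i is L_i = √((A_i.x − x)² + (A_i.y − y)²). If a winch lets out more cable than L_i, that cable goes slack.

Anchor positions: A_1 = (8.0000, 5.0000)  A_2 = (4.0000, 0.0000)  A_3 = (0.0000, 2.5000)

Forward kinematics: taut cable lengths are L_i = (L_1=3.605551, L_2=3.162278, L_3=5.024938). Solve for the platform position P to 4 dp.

(5.0000, 3.0000)

each cable: (A_i−P)·(A_i−P) = L_i²; let q_i = ‖A_i‖²−L_i²
q_1 = 64.0000+25.0000−13.0000 = 76.0000
row 1: 8.0000x + 10.0000y = 70.0000  (q_2=6.0000)
row 2: 16.0000x + 5.0000y = 95.0000  (q_3=-19.0000)
Cramer on rows 1–2 → x = 5.0000, y = 3.0000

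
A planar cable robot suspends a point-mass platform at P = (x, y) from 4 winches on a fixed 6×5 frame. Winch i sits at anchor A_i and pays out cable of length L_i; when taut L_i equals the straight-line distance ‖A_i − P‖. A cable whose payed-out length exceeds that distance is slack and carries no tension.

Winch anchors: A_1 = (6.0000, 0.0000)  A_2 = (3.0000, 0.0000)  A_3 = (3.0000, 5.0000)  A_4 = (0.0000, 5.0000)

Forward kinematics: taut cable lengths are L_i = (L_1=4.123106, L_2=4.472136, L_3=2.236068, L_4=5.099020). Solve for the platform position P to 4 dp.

circle eqns → linear via eq_j − eq_1; set k_j = A_j·A_j − L_j²
k_1 = 36.0000+0.0000−17.0000 = 19.0000
6.0000·x + 0.0000·y = k_1−k_2 = 30.0000
6.0000·x − 10.0000·y = k_1−k_3 = -10.0000
12.0000·x − 10.0000·y = k_1−k_4 = 20.0000
solve first two rows → x=5.0000, y=4.0000
check cable 4: ‖A_4−P‖² = 26.0000 ≈ L_4² = 26.0000 ✓

(5.0000, 4.0000)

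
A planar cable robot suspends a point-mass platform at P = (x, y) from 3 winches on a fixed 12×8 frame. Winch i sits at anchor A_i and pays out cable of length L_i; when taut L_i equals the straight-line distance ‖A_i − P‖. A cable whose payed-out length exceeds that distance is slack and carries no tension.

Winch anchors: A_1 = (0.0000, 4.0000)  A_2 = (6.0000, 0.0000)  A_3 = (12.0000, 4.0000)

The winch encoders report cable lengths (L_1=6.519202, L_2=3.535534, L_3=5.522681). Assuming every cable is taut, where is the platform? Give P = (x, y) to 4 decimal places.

expand ‖A_i−P‖²=L_i² and subtract eq 1 (q_i ≔ ‖A_i‖²−L_i²)
q_1 = 0.0000+16.0000−42.5000 = -26.5000
eq1−eq2 → [-12.0000  8.0000]·P = -50.0000
eq1−eq3 → [-24.0000  0.0000]·P = -156.0000
2×2 solve → P = (6.5000, 3.5000)

(6.5000, 3.5000)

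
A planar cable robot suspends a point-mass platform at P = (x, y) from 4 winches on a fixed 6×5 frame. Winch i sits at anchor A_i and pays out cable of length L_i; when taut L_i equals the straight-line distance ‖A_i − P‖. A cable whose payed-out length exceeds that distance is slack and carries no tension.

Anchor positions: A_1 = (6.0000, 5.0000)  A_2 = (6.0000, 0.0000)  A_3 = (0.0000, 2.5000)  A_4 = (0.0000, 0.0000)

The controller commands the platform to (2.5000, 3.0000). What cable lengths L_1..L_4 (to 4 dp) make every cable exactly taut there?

(4.0311, 4.6098, 2.5495, 3.9051)

L_1 = √((6.0000−2.5000)² + (5.0000−3.0000)²) = 4.0311
L_2 = √((6.0000−2.5000)² + (0.0000−3.0000)²) = 4.6098
L_3 = √((0.0000−2.5000)² + (2.5000−3.0000)²) = 2.5495
L_4 = √((0.0000−2.5000)² + (0.0000−3.0000)²) = 3.9051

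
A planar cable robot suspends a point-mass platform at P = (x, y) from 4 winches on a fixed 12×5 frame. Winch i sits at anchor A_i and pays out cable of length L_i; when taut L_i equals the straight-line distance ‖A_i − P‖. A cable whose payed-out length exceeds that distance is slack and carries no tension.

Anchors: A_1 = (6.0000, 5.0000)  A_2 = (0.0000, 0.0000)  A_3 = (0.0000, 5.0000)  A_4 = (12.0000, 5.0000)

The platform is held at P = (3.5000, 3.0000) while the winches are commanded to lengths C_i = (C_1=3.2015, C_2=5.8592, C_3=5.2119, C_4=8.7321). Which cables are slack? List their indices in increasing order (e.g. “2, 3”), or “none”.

2, 3

cable 1: L_1 = ‖A_1−P‖ = 3.2016;  C_1 = 3.2015 → taut
cable 2: L_2 = ‖A_2−P‖ = 4.6098;  C_2 = 5.8592 → slack
cable 3: L_3 = ‖A_3−P‖ = 4.0311;  C_3 = 5.2119 → slack
cable 4: L_4 = ‖A_4−P‖ = 8.7321;  C_4 = 8.7321 → taut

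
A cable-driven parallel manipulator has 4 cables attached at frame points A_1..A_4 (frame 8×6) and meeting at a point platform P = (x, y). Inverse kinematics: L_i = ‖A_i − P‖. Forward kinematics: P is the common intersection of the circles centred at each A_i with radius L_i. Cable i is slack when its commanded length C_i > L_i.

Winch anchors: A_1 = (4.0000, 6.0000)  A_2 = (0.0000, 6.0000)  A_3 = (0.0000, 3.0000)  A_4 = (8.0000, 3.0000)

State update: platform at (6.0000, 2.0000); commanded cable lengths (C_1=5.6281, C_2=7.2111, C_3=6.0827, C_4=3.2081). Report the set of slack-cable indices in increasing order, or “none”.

1, 4

cable 1: L_1 = ‖A_1−P‖ = 4.4721;  C_1 = 5.6281 → slack
cable 2: L_2 = ‖A_2−P‖ = 7.2111;  C_2 = 7.2111 → taut
cable 3: L_3 = ‖A_3−P‖ = 6.0828;  C_3 = 6.0827 → taut
cable 4: L_4 = ‖A_4−P‖ = 2.2361;  C_4 = 3.2081 → slack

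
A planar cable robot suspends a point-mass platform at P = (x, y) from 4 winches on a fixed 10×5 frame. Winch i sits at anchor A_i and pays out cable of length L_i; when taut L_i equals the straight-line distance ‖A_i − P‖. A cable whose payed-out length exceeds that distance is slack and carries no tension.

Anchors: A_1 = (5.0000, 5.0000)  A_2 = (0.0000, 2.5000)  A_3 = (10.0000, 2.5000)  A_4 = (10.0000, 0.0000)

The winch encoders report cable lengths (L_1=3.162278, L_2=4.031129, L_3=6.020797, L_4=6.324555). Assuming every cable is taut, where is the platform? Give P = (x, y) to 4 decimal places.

expand ‖A_i−P‖²=L_i² and subtract eq 1 (c_i ≔ ‖A_i‖²−L_i²)
c_1 = 25.0000+25.0000−10.0000 = 40.0000
eq1−eq2 → [10.0000  5.0000]·P = 50.0000
eq1−eq3 → [-10.0000  5.0000]·P = -30.0000
eq1−eq4 → [-10.0000  10.0000]·P = -20.0000
2×2 solve → P = (4.0000, 2.0000)
check cable 4: ‖A_4−P‖² = 40.0000 ≈ L_4² = 40.0000 ✓

(4.0000, 2.0000)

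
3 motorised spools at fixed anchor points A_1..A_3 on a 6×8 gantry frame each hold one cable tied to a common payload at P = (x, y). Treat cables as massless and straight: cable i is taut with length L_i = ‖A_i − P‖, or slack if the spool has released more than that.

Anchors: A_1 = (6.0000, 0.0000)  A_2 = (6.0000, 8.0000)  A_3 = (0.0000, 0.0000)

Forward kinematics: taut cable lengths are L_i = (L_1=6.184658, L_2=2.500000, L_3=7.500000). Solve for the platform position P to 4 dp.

expand ‖A_i−P‖²=L_i² and subtract eq 1 (q_i ≔ ‖A_i‖²−L_i²)
q_1 = 36.0000+0.0000−38.2500 = -2.2500
eq1−eq2 → [0.0000  -16.0000]·P = -96.0000
eq1−eq3 → [12.0000  0.0000]·P = 54.0000
2×2 solve → P = (4.5000, 6.0000)

(4.5000, 6.0000)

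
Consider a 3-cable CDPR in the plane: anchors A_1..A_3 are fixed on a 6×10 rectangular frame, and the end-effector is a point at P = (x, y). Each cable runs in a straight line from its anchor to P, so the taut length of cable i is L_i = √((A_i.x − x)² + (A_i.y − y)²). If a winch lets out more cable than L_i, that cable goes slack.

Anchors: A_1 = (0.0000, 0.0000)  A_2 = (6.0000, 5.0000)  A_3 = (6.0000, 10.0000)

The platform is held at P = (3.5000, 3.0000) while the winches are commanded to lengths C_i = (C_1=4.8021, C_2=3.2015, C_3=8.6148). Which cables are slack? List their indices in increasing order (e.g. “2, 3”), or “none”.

cable 1: L_1 = ‖A_1−P‖ = 4.6098;  C_1 = 4.8021 → slack
cable 2: L_2 = ‖A_2−P‖ = 3.2016;  C_2 = 3.2015 → taut
cable 3: L_3 = ‖A_3−P‖ = 7.4330;  C_3 = 8.6148 → slack

1, 3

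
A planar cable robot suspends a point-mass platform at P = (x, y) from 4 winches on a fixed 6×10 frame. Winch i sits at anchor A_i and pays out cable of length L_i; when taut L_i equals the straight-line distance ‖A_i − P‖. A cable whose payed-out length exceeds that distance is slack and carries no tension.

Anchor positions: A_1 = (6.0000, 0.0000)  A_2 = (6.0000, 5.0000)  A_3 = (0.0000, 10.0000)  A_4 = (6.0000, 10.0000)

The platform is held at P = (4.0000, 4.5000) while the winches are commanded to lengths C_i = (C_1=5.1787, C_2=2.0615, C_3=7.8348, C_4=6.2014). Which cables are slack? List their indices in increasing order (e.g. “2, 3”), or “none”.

i=1: geometric 4.9244 vs commanded 5.1787 ⇒ slack
i=2: geometric 2.0616 vs commanded 2.0615 ⇒ taut
i=3: geometric 6.8007 vs commanded 7.8348 ⇒ slack
i=4: geometric 5.8523 vs commanded 6.2014 ⇒ slack

1, 3, 4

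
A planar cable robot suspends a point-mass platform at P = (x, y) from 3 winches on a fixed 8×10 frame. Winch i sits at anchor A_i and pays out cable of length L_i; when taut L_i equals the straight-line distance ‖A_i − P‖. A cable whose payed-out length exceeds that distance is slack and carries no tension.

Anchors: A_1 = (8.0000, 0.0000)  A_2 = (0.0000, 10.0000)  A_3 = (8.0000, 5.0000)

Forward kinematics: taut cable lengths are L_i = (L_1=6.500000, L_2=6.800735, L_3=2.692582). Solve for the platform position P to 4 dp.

(5.5000, 6.0000)

expand ‖A_i−P‖²=L_i² and subtract eq 1 (c_i ≔ ‖A_i‖²−L_i²)
c_1 = 64.0000+0.0000−42.2500 = 21.7500
eq1−eq2 → [16.0000  -20.0000]·P = -32.0000
eq1−eq3 → [0.0000  -10.0000]·P = -60.0000
2×2 solve → P = (5.5000, 6.0000)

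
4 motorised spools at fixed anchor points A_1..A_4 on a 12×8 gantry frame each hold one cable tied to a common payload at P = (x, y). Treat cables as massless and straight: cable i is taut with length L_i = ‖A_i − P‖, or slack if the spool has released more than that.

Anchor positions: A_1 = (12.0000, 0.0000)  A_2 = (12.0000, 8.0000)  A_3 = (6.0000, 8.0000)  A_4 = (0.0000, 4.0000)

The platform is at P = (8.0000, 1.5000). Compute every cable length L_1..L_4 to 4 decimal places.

(4.2720, 7.6322, 6.8007, 8.3815)

cable 1: Δx=4.0000, Δy=-1.5000; L_1 = √(Δx²+Δy²) = 4.2720
cable 2: Δx=4.0000, Δy=6.5000; L_2 = √(Δx²+Δy²) = 7.6322
cable 3: Δx=-2.0000, Δy=6.5000; L_3 = √(Δx²+Δy²) = 6.8007
cable 4: Δx=-8.0000, Δy=2.5000; L_4 = √(Δx²+Δy²) = 8.3815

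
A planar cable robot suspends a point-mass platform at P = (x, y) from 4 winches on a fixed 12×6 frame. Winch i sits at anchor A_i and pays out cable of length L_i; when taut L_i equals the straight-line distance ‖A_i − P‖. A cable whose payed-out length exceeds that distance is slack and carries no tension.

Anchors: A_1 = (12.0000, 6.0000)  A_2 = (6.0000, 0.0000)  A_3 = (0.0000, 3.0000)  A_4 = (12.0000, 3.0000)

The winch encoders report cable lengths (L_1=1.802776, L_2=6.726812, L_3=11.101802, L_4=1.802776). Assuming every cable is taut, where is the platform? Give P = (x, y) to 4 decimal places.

expand ‖A_i−P‖²=L_i² and subtract eq 1 (k_i ≔ ‖A_i‖²−L_i²)
k_1 = 144.0000+36.0000−3.2500 = 176.7500
eq1−eq2 → [12.0000  12.0000]·P = 186.0000
eq1−eq3 → [24.0000  6.0000]·P = 291.0000
eq1−eq4 → [0.0000  6.0000]·P = 27.0000
2×2 solve → P = (11.0000, 4.5000)
check cable 4: ‖A_4−P‖² = 3.2500 ≈ L_4² = 3.2500 ✓

(11.0000, 4.5000)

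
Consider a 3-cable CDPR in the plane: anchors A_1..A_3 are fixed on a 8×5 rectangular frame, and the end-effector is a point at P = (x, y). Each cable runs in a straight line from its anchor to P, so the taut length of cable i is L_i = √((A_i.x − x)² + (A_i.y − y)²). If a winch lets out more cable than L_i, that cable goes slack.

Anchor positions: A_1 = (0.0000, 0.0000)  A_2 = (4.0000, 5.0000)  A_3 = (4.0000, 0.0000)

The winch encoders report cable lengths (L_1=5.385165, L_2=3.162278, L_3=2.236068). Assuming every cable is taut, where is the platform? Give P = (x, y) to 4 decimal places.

expand ‖A_i−P‖²=L_i² and subtract eq 1 (c_i ≔ ‖A_i‖²−L_i²)
c_1 = 0.0000+0.0000−29.0000 = -29.0000
eq1−eq2 → [-8.0000  -10.0000]·P = -60.0000
eq1−eq3 → [-8.0000  0.0000]·P = -40.0000
2×2 solve → P = (5.0000, 2.0000)

(5.0000, 2.0000)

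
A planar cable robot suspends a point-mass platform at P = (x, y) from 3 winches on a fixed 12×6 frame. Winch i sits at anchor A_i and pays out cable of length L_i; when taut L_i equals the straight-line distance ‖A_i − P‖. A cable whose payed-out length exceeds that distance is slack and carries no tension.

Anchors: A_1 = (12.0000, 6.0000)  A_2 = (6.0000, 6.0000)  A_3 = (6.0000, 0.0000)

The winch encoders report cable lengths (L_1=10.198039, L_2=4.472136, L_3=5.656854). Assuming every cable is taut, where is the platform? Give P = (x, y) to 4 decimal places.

(2.0000, 4.0000)

circle eqns → linear via eq_j − eq_1; set k_j = A_j·A_j − L_j²
k_1 = 144.0000+36.0000−104.0000 = 76.0000
12.0000·x + 0.0000·y = k_1−k_2 = 24.0000
12.0000·x + 12.0000·y = k_1−k_3 = 72.0000
solve first two rows → x=2.0000, y=4.0000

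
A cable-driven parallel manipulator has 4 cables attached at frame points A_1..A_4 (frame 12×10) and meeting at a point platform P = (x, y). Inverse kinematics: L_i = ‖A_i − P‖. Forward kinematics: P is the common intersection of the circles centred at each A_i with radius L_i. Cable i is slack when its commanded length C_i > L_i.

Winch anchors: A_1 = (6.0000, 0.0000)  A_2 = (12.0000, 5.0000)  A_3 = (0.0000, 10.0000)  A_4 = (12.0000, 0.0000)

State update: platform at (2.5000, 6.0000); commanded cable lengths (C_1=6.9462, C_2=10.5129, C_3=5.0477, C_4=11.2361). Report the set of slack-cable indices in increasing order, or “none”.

i=1: geometric 6.9462 vs commanded 6.9462 ⇒ taut
i=2: geometric 9.5525 vs commanded 10.5129 ⇒ slack
i=3: geometric 4.7170 vs commanded 5.0477 ⇒ slack
i=4: geometric 11.2361 vs commanded 11.2361 ⇒ taut

2, 3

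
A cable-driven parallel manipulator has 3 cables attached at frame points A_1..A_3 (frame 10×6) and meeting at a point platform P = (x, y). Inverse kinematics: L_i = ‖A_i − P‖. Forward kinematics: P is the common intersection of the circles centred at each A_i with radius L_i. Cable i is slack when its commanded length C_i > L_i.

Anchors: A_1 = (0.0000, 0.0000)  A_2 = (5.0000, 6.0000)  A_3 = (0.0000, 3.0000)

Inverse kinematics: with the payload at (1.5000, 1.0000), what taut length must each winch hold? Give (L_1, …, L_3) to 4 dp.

L_1: Δ = A_1−P = (-1.5000, -1.0000) → ‖Δ‖ = √3.2500 = 1.8028
L_2: Δ = A_2−P = (3.5000, 5.0000) → ‖Δ‖ = √37.2500 = 6.1033
L_3: Δ = A_3−P = (-1.5000, 2.0000) → ‖Δ‖ = √6.2500 = 2.5000

(1.8028, 6.1033, 2.5000)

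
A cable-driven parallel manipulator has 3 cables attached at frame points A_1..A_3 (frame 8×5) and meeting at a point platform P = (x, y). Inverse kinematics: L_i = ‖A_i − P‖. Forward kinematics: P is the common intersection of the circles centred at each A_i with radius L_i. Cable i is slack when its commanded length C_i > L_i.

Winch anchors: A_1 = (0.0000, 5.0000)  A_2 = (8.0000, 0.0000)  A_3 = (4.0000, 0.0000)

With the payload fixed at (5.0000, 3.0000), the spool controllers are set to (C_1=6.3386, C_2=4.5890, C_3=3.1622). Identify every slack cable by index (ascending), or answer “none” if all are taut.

1, 2

i=1: geometric 5.3852 vs commanded 6.3386 ⇒ slack
i=2: geometric 4.2426 vs commanded 4.5890 ⇒ slack
i=3: geometric 3.1623 vs commanded 3.1622 ⇒ taut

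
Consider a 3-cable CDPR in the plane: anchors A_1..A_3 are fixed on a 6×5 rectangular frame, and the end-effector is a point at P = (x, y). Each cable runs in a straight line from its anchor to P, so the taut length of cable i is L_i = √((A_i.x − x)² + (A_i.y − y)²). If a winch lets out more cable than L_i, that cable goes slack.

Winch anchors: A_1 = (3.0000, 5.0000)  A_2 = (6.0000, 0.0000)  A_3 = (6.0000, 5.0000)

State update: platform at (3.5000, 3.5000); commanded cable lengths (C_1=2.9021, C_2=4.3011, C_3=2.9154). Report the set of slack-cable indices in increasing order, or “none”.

1

cable 1: L_1 = ‖A_1−P‖ = 1.5811;  C_1 = 2.9021 → slack
cable 2: L_2 = ‖A_2−P‖ = 4.3012;  C_2 = 4.3011 → taut
cable 3: L_3 = ‖A_3−P‖ = 2.9155;  C_3 = 2.9154 → taut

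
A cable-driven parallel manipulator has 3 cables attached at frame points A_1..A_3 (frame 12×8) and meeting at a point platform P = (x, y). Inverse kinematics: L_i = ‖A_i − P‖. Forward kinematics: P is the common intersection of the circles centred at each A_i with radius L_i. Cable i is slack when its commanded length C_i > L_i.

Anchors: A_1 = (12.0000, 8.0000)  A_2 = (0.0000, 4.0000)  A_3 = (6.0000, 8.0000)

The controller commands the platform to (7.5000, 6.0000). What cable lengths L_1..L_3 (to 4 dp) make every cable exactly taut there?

L_1: Δ = A_1−P = (4.5000, 2.0000) → ‖Δ‖ = √24.2500 = 4.9244
L_2: Δ = A_2−P = (-7.5000, -2.0000) → ‖Δ‖ = √60.2500 = 7.7621
L_3: Δ = A_3−P = (-1.5000, 2.0000) → ‖Δ‖ = √6.2500 = 2.5000

(4.9244, 7.7621, 2.5000)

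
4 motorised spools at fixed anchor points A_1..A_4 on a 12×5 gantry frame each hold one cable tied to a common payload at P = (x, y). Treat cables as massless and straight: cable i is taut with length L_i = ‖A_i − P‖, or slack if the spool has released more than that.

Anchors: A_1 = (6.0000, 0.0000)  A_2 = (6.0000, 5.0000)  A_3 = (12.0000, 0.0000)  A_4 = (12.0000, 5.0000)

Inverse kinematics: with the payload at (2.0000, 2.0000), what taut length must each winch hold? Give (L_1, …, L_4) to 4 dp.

(4.4721, 5.0000, 10.1980, 10.4403)

cable 1: Δx=4.0000, Δy=-2.0000; L_1 = √(Δx²+Δy²) = 4.4721
cable 2: Δx=4.0000, Δy=3.0000; L_2 = √(Δx²+Δy²) = 5.0000
cable 3: Δx=10.0000, Δy=-2.0000; L_3 = √(Δx²+Δy²) = 10.1980
cable 4: Δx=10.0000, Δy=3.0000; L_4 = √(Δx²+Δy²) = 10.4403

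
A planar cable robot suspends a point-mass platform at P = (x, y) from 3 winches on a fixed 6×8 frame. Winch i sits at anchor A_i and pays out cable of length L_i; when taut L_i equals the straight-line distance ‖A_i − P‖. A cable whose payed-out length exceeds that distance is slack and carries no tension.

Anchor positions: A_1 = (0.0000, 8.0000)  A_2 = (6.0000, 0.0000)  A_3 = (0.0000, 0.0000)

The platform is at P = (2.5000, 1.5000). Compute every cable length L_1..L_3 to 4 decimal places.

(6.9642, 3.8079, 2.9155)

L_1: Δ = A_1−P = (-2.5000, 6.5000) → ‖Δ‖ = √48.5000 = 6.9642
L_2: Δ = A_2−P = (3.5000, -1.5000) → ‖Δ‖ = √14.5000 = 3.8079
L_3: Δ = A_3−P = (-2.5000, -1.5000) → ‖Δ‖ = √8.5000 = 2.9155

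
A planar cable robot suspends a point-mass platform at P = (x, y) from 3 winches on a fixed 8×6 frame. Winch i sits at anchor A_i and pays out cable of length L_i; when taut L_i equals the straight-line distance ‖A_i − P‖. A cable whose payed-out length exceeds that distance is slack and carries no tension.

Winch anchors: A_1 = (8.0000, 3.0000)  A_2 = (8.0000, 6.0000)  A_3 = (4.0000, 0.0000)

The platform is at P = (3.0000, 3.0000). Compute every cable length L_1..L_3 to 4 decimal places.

(5.0000, 5.8310, 3.1623)

L_1 = √((8.0000−3.0000)² + (3.0000−3.0000)²) = 5.0000
L_2 = √((8.0000−3.0000)² + (6.0000−3.0000)²) = 5.8310
L_3 = √((4.0000−3.0000)² + (0.0000−3.0000)²) = 3.1623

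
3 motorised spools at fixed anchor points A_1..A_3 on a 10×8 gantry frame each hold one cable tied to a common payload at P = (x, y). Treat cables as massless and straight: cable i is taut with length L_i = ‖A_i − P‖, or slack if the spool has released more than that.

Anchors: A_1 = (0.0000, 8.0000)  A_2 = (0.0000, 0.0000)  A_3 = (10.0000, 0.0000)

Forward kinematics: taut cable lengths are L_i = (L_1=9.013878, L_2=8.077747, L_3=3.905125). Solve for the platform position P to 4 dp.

(7.5000, 3.0000)

each cable: (A_i−P)·(A_i−P) = L_i²; let k_i = ‖A_i‖²−L_i²
k_1 = 0.0000+64.0000−81.2500 = -17.2500
row 1: 0.0000x + 16.0000y = 48.0000  (k_2=-65.2500)
row 2: -20.0000x + 16.0000y = -102.0000  (k_3=84.7500)
Cramer on rows 1–2 → x = 7.5000, y = 3.0000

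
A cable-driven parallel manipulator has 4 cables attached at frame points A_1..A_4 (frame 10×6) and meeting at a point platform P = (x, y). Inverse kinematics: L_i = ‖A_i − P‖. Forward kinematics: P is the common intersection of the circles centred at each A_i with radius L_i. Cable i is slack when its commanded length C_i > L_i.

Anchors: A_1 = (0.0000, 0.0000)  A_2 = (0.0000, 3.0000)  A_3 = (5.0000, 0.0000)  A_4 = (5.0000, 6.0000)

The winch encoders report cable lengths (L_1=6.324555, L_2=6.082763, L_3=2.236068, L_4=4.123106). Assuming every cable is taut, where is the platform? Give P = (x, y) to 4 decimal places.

(6.0000, 2.0000)

each cable: (A_i−P)·(A_i−P) = L_i²; let q_i = ‖A_i‖²−L_i²
q_1 = 0.0000+0.0000−40.0000 = -40.0000
row 1: 0.0000x − 6.0000y = -12.0000  (q_2=-28.0000)
row 2: -10.0000x + 0.0000y = -60.0000  (q_3=20.0000)
row 3: -10.0000x − 12.0000y = -84.0000  (q_4=44.0000)
Cramer on rows 1–2 → x = 6.0000, y = 2.0000
check cable 4: ‖A_4−P‖² = 17.0000 ≈ L_4² = 17.0000 ✓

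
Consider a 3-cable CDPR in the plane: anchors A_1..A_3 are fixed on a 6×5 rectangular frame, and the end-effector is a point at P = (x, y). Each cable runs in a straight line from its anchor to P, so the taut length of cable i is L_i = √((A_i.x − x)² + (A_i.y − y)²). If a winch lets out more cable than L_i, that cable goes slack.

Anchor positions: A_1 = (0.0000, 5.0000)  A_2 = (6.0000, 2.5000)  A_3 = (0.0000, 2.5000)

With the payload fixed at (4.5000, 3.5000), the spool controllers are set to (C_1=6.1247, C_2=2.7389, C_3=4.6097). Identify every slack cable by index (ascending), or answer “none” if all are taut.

i=1: geometric 4.7434 vs commanded 6.1247 ⇒ slack
i=2: geometric 1.8028 vs commanded 2.7389 ⇒ slack
i=3: geometric 4.6098 vs commanded 4.6097 ⇒ taut

1, 2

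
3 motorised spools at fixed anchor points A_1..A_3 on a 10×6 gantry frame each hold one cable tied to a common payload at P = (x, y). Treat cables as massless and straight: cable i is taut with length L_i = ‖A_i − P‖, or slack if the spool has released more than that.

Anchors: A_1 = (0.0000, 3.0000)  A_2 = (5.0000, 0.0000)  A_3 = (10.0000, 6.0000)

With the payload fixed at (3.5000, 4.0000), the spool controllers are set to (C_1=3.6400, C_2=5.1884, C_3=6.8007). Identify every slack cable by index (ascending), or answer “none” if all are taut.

cable 1: √((-3.5000)²+(-1.0000)²)=3.6401, C_1=3.6400: taut
cable 2: √((1.5000)²+(-4.0000)²)=4.2720, C_2=5.1884: slack
cable 3: √((6.5000)²+(2.0000)²)=6.8007, C_3=6.8007: taut

2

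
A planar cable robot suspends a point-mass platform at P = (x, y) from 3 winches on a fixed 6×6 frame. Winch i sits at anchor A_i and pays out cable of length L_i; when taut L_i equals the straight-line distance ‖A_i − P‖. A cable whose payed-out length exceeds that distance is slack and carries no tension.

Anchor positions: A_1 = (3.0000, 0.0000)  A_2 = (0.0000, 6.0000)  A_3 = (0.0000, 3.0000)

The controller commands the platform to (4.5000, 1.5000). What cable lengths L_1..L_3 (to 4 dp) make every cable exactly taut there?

cable 1: Δx=-1.5000, Δy=-1.5000; L_1 = √(Δx²+Δy²) = 2.1213
cable 2: Δx=-4.5000, Δy=4.5000; L_2 = √(Δx²+Δy²) = 6.3640
cable 3: Δx=-4.5000, Δy=1.5000; L_3 = √(Δx²+Δy²) = 4.7434

(2.1213, 6.3640, 4.7434)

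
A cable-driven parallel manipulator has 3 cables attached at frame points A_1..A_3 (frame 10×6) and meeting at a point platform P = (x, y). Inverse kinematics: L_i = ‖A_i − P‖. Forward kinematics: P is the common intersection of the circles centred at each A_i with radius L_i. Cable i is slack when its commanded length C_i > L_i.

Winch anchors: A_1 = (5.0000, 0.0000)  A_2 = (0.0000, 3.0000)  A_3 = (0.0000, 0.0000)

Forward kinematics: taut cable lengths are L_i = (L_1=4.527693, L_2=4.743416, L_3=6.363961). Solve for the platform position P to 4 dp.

(4.5000, 4.5000)

each cable: (A_i−P)·(A_i−P) = L_i²; let k_i = ‖A_i‖²−L_i²
k_1 = 25.0000+0.0000−20.5000 = 4.5000
row 1: 10.0000x − 6.0000y = 18.0000  (k_2=-13.5000)
row 2: 10.0000x + 0.0000y = 45.0000  (k_3=-40.5000)
Cramer on rows 1–2 → x = 4.5000, y = 4.5000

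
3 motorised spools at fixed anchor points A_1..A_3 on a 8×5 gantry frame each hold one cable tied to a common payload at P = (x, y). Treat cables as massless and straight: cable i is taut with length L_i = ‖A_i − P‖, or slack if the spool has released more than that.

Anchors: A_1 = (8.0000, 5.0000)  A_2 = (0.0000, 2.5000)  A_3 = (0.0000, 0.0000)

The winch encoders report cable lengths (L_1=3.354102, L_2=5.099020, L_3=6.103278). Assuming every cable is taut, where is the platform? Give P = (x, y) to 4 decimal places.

(5.0000, 3.5000)

each cable: (A_i−P)·(A_i−P) = L_i²; let q_i = ‖A_i‖²−L_i²
q_1 = 64.0000+25.0000−11.2500 = 77.7500
row 1: 16.0000x + 5.0000y = 97.5000  (q_2=-19.7500)
row 2: 16.0000x + 10.0000y = 115.0000  (q_3=-37.2500)
Cramer on rows 1–2 → x = 5.0000, y = 3.5000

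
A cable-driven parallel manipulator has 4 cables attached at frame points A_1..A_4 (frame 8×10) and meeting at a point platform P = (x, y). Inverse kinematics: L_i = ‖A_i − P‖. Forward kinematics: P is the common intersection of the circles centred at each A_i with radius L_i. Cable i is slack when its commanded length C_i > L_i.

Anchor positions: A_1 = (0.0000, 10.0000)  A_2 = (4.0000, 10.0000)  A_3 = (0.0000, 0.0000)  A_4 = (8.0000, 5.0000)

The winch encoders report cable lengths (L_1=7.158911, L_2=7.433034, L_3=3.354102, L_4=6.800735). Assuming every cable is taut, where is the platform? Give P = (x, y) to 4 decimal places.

expand ‖A_i−P‖²=L_i² and subtract eq 1 (c_i ≔ ‖A_i‖²−L_i²)
c_1 = 0.0000+100.0000−51.2500 = 48.7500
eq1−eq2 → [-8.0000  0.0000]·P = -12.0000
eq1−eq3 → [0.0000  20.0000]·P = 60.0000
eq1−eq4 → [-16.0000  10.0000]·P = 6.0000
2×2 solve → P = (1.5000, 3.0000)
check cable 4: ‖A_4−P‖² = 46.2500 ≈ L_4² = 46.2500 ✓

(1.5000, 3.0000)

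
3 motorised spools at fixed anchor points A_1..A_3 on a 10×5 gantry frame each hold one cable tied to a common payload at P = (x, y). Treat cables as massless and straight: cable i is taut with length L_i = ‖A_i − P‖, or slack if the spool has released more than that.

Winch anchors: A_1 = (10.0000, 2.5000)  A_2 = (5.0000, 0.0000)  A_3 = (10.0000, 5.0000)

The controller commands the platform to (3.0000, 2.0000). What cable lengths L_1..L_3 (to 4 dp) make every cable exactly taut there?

(7.0178, 2.8284, 7.6158)

L_1: Δ = A_1−P = (7.0000, 0.5000) → ‖Δ‖ = √49.2500 = 7.0178
L_2: Δ = A_2−P = (2.0000, -2.0000) → ‖Δ‖ = √8.0000 = 2.8284
L_3: Δ = A_3−P = (7.0000, 3.0000) → ‖Δ‖ = √58.0000 = 7.6158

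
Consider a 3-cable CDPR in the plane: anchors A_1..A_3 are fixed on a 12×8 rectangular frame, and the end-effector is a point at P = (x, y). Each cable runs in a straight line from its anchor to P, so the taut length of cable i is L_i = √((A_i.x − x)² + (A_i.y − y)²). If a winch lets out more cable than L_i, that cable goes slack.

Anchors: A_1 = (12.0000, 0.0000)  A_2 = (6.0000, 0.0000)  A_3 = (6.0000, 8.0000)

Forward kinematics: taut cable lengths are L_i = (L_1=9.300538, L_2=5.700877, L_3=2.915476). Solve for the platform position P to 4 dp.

circle eqns → linear via eq_j − eq_1; set c_j = A_j·A_j − L_j²
c_1 = 144.0000+0.0000−86.5000 = 57.5000
12.0000·x + 0.0000·y = c_1−c_2 = 54.0000
12.0000·x − 16.0000·y = c_1−c_3 = -34.0000
solve first two rows → x=4.5000, y=5.5000

(4.5000, 5.5000)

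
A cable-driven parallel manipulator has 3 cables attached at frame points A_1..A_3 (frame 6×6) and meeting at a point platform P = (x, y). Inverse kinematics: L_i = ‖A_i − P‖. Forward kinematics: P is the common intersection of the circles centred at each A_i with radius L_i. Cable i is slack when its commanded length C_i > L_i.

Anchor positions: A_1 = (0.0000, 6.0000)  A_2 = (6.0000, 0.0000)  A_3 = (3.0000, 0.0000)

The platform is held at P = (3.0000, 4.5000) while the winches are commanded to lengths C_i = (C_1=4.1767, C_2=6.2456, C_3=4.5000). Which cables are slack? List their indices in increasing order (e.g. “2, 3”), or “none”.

1, 2

i=1: geometric 3.3541 vs commanded 4.1767 ⇒ slack
i=2: geometric 5.4083 vs commanded 6.2456 ⇒ slack
i=3: geometric 4.5000 vs commanded 4.5000 ⇒ taut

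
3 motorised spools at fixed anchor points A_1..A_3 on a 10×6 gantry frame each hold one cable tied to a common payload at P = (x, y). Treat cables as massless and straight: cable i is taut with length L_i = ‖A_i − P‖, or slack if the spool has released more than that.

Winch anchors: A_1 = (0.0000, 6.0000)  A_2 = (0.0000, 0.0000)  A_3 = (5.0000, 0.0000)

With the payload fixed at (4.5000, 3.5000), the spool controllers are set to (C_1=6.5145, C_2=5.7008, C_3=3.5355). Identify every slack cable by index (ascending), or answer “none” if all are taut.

cable 1: √((-4.5000)²+(2.5000)²)=5.1478, C_1=6.5145: slack
cable 2: √((-4.5000)²+(-3.5000)²)=5.7009, C_2=5.7008: taut
cable 3: √((0.5000)²+(-3.5000)²)=3.5355, C_3=3.5355: taut

1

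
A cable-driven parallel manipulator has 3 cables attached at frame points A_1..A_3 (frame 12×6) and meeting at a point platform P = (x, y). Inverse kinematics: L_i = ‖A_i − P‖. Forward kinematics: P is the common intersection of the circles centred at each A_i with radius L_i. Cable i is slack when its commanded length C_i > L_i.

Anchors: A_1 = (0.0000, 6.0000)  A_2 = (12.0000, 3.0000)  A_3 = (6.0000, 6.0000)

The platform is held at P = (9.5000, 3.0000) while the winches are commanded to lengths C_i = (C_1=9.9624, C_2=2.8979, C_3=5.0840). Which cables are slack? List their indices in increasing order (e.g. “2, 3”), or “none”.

cable 1: √((-9.5000)²+(3.0000)²)=9.9624, C_1=9.9624: taut
cable 2: √((2.5000)²+(0.0000)²)=2.5000, C_2=2.8979: slack
cable 3: √((-3.5000)²+(3.0000)²)=4.6098, C_3=5.0840: slack

2, 3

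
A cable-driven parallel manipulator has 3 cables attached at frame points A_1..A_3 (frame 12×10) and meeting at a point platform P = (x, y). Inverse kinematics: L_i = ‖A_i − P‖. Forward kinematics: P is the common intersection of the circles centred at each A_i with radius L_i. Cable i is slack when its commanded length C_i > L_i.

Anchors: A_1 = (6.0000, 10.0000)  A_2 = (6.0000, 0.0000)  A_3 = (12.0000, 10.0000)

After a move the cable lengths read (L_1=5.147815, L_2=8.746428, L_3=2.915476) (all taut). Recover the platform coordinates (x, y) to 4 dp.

circle eqns → linear via eq_j − eq_1; set k_j = A_j·A_j − L_j²
k_1 = 36.0000+100.0000−26.5000 = 109.5000
0.0000·x + 20.0000·y = k_1−k_2 = 150.0000
-12.0000·x + 0.0000·y = k_1−k_3 = -126.0000
solve first two rows → x=10.5000, y=7.5000

(10.5000, 7.5000)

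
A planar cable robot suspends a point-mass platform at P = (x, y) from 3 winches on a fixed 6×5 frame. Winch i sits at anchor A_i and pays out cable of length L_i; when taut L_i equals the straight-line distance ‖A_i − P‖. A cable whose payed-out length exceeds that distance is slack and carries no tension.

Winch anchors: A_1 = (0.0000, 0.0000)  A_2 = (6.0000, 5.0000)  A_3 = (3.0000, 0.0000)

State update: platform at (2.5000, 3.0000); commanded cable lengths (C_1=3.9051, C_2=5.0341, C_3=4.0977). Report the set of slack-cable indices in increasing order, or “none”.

2, 3

cable 1: L_1 = ‖A_1−P‖ = 3.9051;  C_1 = 3.9051 → taut
cable 2: L_2 = ‖A_2−P‖ = 4.0311;  C_2 = 5.0341 → slack
cable 3: L_3 = ‖A_3−P‖ = 3.0414;  C_3 = 4.0977 → slack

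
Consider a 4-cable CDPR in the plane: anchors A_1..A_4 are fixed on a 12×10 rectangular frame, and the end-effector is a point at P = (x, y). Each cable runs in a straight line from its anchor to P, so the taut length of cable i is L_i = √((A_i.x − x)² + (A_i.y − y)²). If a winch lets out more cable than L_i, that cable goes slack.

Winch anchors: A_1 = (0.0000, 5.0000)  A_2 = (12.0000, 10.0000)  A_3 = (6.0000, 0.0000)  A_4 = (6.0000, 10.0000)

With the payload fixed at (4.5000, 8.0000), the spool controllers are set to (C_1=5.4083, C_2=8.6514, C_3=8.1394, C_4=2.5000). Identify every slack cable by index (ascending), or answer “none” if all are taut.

i=1: geometric 5.4083 vs commanded 5.4083 ⇒ taut
i=2: geometric 7.7621 vs commanded 8.6514 ⇒ slack
i=3: geometric 8.1394 vs commanded 8.1394 ⇒ taut
i=4: geometric 2.5000 vs commanded 2.5000 ⇒ taut

2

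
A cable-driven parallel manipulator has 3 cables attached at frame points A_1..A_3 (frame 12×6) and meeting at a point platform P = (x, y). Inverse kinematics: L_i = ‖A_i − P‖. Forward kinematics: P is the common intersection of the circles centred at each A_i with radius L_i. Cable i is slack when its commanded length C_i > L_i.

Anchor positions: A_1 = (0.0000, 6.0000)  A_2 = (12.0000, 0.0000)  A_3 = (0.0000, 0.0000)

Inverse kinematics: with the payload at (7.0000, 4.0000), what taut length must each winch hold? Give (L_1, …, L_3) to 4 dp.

L_1 = √((0.0000−7.0000)² + (6.0000−4.0000)²) = 7.2801
L_2 = √((12.0000−7.0000)² + (0.0000−4.0000)²) = 6.4031
L_3 = √((0.0000−7.0000)² + (0.0000−4.0000)²) = 8.0623

(7.2801, 6.4031, 8.0623)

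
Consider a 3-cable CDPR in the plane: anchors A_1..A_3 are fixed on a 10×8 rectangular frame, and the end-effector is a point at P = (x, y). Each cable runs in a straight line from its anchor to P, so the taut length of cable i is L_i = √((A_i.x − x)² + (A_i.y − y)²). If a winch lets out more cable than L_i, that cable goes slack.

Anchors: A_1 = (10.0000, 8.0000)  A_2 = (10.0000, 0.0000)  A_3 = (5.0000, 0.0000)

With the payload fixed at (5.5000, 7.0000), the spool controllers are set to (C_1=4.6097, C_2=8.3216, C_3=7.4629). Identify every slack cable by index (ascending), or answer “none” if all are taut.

i=1: geometric 4.6098 vs commanded 4.6097 ⇒ taut
i=2: geometric 8.3217 vs commanded 8.3216 ⇒ taut
i=3: geometric 7.0178 vs commanded 7.4629 ⇒ slack

3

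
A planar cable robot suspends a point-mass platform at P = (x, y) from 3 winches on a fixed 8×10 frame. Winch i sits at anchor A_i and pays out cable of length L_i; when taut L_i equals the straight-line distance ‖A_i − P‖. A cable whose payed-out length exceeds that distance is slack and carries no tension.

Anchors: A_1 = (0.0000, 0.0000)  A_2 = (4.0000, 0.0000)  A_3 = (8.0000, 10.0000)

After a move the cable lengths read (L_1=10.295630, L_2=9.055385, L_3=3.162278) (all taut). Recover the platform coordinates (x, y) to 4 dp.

circle eqns → linear via eq_j − eq_1; set c_j = A_j·A_j − L_j²
c_1 = 0.0000+0.0000−106.0000 = -106.0000
-8.0000·x + 0.0000·y = c_1−c_2 = -40.0000
-16.0000·x − 20.0000·y = c_1−c_3 = -260.0000
solve first two rows → x=5.0000, y=9.0000

(5.0000, 9.0000)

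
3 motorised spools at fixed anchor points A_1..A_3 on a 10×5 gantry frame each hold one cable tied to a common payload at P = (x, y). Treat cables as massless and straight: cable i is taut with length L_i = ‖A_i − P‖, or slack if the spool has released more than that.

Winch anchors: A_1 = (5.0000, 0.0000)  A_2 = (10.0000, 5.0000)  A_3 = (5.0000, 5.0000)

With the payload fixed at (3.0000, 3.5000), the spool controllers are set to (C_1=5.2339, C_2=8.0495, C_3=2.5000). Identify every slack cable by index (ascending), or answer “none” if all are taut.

cable 1: √((2.0000)²+(-3.5000)²)=4.0311, C_1=5.2339: slack
cable 2: √((7.0000)²+(1.5000)²)=7.1589, C_2=8.0495: slack
cable 3: √((2.0000)²+(1.5000)²)=2.5000, C_3=2.5000: taut

1, 2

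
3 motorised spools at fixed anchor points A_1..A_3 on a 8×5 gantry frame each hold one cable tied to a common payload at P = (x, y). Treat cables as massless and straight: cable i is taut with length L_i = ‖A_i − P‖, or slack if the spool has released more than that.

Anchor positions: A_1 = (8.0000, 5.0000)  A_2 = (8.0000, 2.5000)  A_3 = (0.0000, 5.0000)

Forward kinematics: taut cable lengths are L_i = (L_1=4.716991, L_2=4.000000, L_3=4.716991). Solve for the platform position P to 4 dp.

circle eqns → linear via eq_j − eq_1; set q_j = A_j·A_j − L_j²
q_1 = 64.0000+25.0000−22.2500 = 66.7500
0.0000·x + 5.0000·y = q_1−q_2 = 12.5000
16.0000·x + 0.0000·y = q_1−q_3 = 64.0000
solve first two rows → x=4.0000, y=2.5000

(4.0000, 2.5000)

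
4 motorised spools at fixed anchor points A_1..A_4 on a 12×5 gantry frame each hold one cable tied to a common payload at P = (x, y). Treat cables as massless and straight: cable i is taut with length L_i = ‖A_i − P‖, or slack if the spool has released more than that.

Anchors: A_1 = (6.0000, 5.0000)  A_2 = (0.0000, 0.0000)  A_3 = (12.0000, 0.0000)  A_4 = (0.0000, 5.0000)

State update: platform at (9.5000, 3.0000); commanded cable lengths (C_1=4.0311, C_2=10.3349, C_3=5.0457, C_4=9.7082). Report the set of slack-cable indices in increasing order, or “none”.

i=1: geometric 4.0311 vs commanded 4.0311 ⇒ taut
i=2: geometric 9.9624 vs commanded 10.3349 ⇒ slack
i=3: geometric 3.9051 vs commanded 5.0457 ⇒ slack
i=4: geometric 9.7082 vs commanded 9.7082 ⇒ taut

2, 3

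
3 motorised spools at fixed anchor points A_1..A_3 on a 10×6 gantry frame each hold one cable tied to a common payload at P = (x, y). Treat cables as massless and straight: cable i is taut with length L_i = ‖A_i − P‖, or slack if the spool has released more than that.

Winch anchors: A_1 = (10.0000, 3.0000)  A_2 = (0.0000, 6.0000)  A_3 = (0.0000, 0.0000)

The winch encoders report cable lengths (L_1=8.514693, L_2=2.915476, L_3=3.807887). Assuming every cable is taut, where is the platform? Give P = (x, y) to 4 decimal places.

each cable: (A_i−P)·(A_i−P) = L_i²; let k_i = ‖A_i‖²−L_i²
k_1 = 100.0000+9.0000−72.5000 = 36.5000
row 1: 20.0000x − 6.0000y = 9.0000  (k_2=27.5000)
row 2: 20.0000x + 6.0000y = 51.0000  (k_3=-14.5000)
Cramer on rows 1–2 → x = 1.5000, y = 3.5000

(1.5000, 3.5000)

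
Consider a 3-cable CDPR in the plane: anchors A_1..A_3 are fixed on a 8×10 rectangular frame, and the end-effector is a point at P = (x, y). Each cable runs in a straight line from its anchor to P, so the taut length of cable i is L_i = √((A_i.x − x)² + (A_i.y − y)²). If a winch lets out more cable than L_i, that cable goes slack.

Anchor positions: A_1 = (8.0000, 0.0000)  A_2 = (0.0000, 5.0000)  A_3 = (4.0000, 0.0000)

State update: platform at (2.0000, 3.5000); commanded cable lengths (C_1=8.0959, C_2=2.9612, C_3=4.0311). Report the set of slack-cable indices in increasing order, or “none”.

1, 2

cable 1: √((6.0000)²+(-3.5000)²)=6.9462, C_1=8.0959: slack
cable 2: √((-2.0000)²+(1.5000)²)=2.5000, C_2=2.9612: slack
cable 3: √((2.0000)²+(-3.5000)²)=4.0311, C_3=4.0311: taut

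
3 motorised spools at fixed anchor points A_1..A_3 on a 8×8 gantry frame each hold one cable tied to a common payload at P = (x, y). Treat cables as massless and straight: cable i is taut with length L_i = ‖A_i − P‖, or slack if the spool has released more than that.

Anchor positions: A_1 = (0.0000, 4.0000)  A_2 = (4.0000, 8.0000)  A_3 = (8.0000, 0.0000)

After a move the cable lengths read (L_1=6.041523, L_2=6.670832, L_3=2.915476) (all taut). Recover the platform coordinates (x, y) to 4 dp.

each cable: (A_i−P)·(A_i−P) = L_i²; let q_i = ‖A_i‖²−L_i²
q_1 = 0.0000+16.0000−36.5000 = -20.5000
row 1: -8.0000x − 8.0000y = -56.0000  (q_2=35.5000)
row 2: -16.0000x + 8.0000y = -76.0000  (q_3=55.5000)
Cramer on rows 1–2 → x = 5.5000, y = 1.5000

(5.5000, 1.5000)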